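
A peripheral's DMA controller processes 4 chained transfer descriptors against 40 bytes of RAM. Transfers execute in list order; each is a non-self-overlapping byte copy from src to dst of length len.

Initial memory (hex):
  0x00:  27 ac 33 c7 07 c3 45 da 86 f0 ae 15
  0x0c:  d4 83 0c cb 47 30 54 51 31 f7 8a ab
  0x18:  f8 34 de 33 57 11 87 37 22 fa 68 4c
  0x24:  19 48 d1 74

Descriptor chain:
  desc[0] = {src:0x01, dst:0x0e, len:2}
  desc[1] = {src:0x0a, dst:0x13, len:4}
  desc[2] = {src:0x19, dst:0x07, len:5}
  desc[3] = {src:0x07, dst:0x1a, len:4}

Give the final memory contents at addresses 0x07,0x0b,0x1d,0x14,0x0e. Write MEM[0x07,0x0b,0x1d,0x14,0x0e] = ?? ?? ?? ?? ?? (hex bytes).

  after D0: wrote 2B at 0x0e = ac33
  after D1: wrote 4B at 0x13 = ae15d483
  after D2: wrote 5B at 0x07 = 34de335711
  after D3: wrote 4B at 0x1a = 34de3357
query mem[0x07]=0x34, mem[0x0b]=0x11, mem[0x1d]=0x57, mem[0x14]=0x15, mem[0x0e]=0xac

MEM[0x07,0x0b,0x1d,0x14,0x0e] = 34 11 57 15 ac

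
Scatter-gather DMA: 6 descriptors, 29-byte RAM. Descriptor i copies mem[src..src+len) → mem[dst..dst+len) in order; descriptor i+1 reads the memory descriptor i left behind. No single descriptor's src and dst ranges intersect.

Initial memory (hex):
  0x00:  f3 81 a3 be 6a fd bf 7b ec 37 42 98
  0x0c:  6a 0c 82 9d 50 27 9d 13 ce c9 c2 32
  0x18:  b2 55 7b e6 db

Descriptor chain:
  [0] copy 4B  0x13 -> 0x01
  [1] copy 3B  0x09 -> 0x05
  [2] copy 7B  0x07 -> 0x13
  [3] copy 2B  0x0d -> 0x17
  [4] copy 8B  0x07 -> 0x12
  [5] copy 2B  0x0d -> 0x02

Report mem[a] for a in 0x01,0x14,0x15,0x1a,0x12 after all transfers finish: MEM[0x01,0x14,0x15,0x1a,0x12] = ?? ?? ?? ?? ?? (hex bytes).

[0] 0x13->0x01 len=4 : 13 ce c9 c2
[1] 0x09->0x05 len=3 : 37 42 98
[2] 0x07->0x13 len=7 : 98 ec 37 42 98 6a 0c
[3] 0x0d->0x17 len=2 : 0c 82
[4] 0x07->0x12 len=8 : 98 ec 37 42 98 6a 0c 82
[5] 0x0d->0x02 len=2 : 0c 82
query mem[0x01]=0x13, mem[0x14]=0x37, mem[0x15]=0x42, mem[0x1a]=0x7b, mem[0x12]=0x98

MEM[0x01,0x14,0x15,0x1a,0x12] = 13 37 42 7b 98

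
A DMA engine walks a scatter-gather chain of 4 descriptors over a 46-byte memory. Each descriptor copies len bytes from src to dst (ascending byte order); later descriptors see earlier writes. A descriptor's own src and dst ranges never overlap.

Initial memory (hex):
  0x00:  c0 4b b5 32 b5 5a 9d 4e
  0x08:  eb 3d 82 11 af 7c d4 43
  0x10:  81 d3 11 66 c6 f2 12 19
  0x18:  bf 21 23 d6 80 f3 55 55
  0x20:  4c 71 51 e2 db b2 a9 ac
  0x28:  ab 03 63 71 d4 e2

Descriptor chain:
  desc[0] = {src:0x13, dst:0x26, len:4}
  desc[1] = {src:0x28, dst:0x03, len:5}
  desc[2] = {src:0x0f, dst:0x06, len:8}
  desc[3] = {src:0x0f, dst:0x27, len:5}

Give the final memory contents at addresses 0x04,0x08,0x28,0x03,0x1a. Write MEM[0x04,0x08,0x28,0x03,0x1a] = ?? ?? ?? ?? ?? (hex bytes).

[0] 0x13->0x26 len=4 : 66 c6 f2 12
[1] 0x28->0x03 len=5 : f2 12 63 71 d4
[2] 0x0f->0x06 len=8 : 43 81 d3 11 66 c6 f2 12
[3] 0x0f->0x27 len=5 : 43 81 d3 11 66
query mem[0x04]=0x12, mem[0x08]=0xd3, mem[0x28]=0x81, mem[0x03]=0xf2, mem[0x1a]=0x23

MEM[0x04,0x08,0x28,0x03,0x1a] = 12 d3 81 f2 23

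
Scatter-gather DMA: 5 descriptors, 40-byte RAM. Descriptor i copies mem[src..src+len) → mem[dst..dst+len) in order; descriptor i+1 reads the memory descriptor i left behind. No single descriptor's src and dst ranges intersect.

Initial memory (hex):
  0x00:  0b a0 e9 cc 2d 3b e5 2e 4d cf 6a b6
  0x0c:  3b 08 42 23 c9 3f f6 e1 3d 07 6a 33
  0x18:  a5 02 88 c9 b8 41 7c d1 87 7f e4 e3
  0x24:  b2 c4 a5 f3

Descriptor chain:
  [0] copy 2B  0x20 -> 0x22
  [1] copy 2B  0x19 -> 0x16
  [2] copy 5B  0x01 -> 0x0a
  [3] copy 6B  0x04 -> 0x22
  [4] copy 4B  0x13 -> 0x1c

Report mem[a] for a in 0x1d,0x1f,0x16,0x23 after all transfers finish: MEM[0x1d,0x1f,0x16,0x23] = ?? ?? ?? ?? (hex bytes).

MEM[0x1d,0x1f,0x16,0x23] = 3d 02 02 3b

[0] 0x20->0x22 len=2 : 87 7f
[1] 0x19->0x16 len=2 : 02 88
[2] 0x01->0x0a len=5 : a0 e9 cc 2d 3b
[3] 0x04->0x22 len=6 : 2d 3b e5 2e 4d cf
[4] 0x13->0x1c len=4 : e1 3d 07 02
query mem[0x1d]=0x3d, mem[0x1f]=0x02, mem[0x16]=0x02, mem[0x23]=0x3b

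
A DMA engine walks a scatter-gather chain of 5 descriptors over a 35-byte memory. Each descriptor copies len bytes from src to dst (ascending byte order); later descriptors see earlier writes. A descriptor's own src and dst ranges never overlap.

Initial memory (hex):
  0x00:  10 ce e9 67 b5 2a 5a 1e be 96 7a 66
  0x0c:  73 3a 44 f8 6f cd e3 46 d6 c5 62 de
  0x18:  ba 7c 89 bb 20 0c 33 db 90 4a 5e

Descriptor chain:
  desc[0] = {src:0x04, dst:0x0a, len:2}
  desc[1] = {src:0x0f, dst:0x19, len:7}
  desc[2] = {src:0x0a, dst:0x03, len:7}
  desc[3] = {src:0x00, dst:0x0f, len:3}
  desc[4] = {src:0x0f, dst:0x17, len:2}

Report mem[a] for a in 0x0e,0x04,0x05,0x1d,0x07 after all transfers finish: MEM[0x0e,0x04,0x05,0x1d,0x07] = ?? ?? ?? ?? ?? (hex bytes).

MEM[0x0e,0x04,0x05,0x1d,0x07] = 44 2a 73 46 44

  after D0: wrote 2B at 0x0a = b52a
  after D1: wrote 7B at 0x19 = f86fcde346d6c5
  after D2: wrote 7B at 0x03 = b52a733a44f86f
  after D3: wrote 3B at 0x0f = 10cee9
  after D4: wrote 2B at 0x17 = 10ce
query mem[0x0e]=0x44, mem[0x04]=0x2a, mem[0x05]=0x73, mem[0x1d]=0x46, mem[0x07]=0x44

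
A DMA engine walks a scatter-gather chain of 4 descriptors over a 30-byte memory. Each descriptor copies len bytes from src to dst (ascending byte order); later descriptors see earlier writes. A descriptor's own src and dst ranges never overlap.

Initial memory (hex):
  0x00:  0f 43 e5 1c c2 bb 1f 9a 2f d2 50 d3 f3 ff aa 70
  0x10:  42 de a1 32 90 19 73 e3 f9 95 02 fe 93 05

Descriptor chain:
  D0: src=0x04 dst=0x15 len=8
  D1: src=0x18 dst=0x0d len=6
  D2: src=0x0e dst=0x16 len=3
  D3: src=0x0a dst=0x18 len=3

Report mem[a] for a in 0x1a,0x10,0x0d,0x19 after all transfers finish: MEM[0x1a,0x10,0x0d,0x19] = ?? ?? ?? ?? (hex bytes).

#0 dst[0x15+8] := {0xc2,0xbb,0x1f,0x9a,0x2f,0xd2,0x50,0xd3}
#1 dst[0x0d+6] := {0x9a,0x2f,0xd2,0x50,0xd3,0x05}
#2 dst[0x16+3] := {0x2f,0xd2,0x50}
#3 dst[0x18+3] := {0x50,0xd3,0xf3}
query mem[0x1a]=0xf3, mem[0x10]=0x50, mem[0x0d]=0x9a, mem[0x19]=0xd3

MEM[0x1a,0x10,0x0d,0x19] = f3 50 9a d3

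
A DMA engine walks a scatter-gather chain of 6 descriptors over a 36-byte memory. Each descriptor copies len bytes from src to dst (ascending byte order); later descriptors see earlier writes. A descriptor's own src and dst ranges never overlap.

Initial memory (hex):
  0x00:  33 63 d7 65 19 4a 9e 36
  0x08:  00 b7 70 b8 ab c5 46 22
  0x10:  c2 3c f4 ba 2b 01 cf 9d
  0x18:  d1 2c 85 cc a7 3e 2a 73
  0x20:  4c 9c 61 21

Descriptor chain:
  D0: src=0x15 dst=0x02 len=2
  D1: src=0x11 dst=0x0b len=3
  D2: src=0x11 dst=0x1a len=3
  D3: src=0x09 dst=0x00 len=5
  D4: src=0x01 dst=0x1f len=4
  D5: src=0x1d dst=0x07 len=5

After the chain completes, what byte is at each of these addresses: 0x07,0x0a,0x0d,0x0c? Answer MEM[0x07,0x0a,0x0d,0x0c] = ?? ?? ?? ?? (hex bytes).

MEM[0x07,0x0a,0x0d,0x0c] = 3e 3c ba f4

[0] 0x15->0x02 len=2 : 01 cf
[1] 0x11->0x0b len=3 : 3c f4 ba
[2] 0x11->0x1a len=3 : 3c f4 ba
[3] 0x09->0x00 len=5 : b7 70 3c f4 ba
[4] 0x01->0x1f len=4 : 70 3c f4 ba
[5] 0x1d->0x07 len=5 : 3e 2a 70 3c f4
query mem[0x07]=0x3e, mem[0x0a]=0x3c, mem[0x0d]=0xba, mem[0x0c]=0xf4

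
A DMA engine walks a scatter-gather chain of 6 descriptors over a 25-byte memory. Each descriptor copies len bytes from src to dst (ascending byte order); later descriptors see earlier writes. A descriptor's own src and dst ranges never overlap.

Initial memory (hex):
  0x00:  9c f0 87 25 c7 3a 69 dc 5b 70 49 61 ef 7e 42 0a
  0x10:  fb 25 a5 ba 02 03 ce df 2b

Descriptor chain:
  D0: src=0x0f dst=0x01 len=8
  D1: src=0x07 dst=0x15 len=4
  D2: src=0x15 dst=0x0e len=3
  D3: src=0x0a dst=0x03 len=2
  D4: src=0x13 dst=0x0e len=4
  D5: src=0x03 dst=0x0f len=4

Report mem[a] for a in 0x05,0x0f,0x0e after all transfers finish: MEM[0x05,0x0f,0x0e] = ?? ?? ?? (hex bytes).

MEM[0x05,0x0f,0x0e] = ba 49 ba

  after D0: wrote 8B at 0x01 = 0afb25a5ba0203ce
  after D1: wrote 4B at 0x15 = 03ce7049
  after D2: wrote 3B at 0x0e = 03ce70
  after D3: wrote 2B at 0x03 = 4961
  after D4: wrote 4B at 0x0e = ba0203ce
  after D5: wrote 4B at 0x0f = 4961ba02
query mem[0x05]=0xba, mem[0x0f]=0x49, mem[0x0e]=0xba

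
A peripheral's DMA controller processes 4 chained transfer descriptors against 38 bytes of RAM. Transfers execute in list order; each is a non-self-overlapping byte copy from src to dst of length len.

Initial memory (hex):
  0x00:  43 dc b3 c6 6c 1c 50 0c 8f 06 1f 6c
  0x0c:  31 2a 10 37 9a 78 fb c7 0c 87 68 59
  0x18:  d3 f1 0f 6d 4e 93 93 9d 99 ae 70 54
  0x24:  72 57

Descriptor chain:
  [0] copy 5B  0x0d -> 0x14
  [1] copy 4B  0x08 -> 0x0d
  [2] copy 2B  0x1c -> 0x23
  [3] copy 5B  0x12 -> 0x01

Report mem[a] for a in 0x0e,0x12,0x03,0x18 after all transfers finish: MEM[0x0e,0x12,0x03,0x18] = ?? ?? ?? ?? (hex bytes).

[0] 0x0d->0x14 len=5 : 2a 10 37 9a 78
[1] 0x08->0x0d len=4 : 8f 06 1f 6c
[2] 0x1c->0x23 len=2 : 4e 93
[3] 0x12->0x01 len=5 : fb c7 2a 10 37
query mem[0x0e]=0x06, mem[0x12]=0xfb, mem[0x03]=0x2a, mem[0x18]=0x78

MEM[0x0e,0x12,0x03,0x18] = 06 fb 2a 78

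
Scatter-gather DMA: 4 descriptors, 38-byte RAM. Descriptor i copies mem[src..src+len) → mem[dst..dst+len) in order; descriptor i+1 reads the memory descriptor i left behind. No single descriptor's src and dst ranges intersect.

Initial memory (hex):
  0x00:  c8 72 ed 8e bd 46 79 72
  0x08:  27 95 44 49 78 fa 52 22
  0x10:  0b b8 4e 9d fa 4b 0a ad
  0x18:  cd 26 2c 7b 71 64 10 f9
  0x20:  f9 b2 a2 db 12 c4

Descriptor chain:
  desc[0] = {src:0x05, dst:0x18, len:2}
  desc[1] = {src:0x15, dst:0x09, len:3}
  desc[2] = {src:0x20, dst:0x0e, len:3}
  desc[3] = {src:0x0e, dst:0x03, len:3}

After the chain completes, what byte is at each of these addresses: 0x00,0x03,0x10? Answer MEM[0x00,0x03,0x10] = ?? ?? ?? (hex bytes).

MEM[0x00,0x03,0x10] = c8 f9 a2

  after D0: wrote 2B at 0x18 = 4679
  after D1: wrote 3B at 0x09 = 4b0aad
  after D2: wrote 3B at 0x0e = f9b2a2
  after D3: wrote 3B at 0x03 = f9b2a2
query mem[0x00]=0xc8, mem[0x03]=0xf9, mem[0x10]=0xa2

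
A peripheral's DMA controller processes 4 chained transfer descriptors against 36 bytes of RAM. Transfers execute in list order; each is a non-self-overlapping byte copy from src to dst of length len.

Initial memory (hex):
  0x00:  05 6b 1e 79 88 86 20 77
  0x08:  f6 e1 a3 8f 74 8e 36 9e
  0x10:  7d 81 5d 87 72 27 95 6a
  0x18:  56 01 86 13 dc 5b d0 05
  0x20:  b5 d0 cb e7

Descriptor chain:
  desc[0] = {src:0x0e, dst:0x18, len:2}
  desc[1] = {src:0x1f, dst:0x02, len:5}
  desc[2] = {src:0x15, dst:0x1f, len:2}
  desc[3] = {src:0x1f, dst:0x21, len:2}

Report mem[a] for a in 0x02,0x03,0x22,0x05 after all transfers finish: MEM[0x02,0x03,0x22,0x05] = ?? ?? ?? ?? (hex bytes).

MEM[0x02,0x03,0x22,0x05] = 05 b5 95 cb

[0] 0x0e->0x18 len=2 : 36 9e
[1] 0x1f->0x02 len=5 : 05 b5 d0 cb e7
[2] 0x15->0x1f len=2 : 27 95
[3] 0x1f->0x21 len=2 : 27 95
query mem[0x02]=0x05, mem[0x03]=0xb5, mem[0x22]=0x95, mem[0x05]=0xcb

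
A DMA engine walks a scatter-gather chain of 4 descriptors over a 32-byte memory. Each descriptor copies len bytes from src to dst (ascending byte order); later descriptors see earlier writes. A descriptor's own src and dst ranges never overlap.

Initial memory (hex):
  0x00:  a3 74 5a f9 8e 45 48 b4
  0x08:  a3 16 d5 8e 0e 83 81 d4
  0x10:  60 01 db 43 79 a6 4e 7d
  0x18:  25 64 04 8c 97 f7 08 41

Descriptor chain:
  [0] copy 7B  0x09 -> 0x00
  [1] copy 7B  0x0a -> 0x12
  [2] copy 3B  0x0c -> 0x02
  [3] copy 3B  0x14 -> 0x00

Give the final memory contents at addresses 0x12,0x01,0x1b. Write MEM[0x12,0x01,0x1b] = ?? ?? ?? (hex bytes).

#0 dst[0x00+7] := {0x16,0xd5,0x8e,0x0e,0x83,0x81,0xd4}
#1 dst[0x12+7] := {0xd5,0x8e,0x0e,0x83,0x81,0xd4,0x60}
#2 dst[0x02+3] := {0x0e,0x83,0x81}
#3 dst[0x00+3] := {0x0e,0x83,0x81}
query mem[0x12]=0xd5, mem[0x01]=0x83, mem[0x1b]=0x8c

MEM[0x12,0x01,0x1b] = d5 83 8c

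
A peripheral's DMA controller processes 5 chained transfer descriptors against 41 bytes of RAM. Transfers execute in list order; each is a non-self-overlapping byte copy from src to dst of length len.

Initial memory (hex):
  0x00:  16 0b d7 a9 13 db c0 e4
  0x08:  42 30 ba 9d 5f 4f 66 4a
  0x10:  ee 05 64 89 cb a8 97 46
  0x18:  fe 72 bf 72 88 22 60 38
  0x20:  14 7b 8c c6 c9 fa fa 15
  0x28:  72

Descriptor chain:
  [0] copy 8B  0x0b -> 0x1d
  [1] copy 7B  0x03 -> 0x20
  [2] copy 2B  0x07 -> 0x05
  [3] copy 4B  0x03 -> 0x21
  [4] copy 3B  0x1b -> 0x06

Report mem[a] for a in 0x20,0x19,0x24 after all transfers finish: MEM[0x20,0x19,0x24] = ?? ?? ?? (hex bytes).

D0: mem[0x1d..0x24] <- [9d 5f 4f 66 4a ee 05 64]
D1: mem[0x20..0x26] <- [a9 13 db c0 e4 42 30]
D2: mem[0x05..0x06] <- [e4 42]
D3: mem[0x21..0x24] <- [a9 13 e4 42]
D4: mem[0x06..0x08] <- [72 88 9d]
query mem[0x20]=0xa9, mem[0x19]=0x72, mem[0x24]=0x42

MEM[0x20,0x19,0x24] = a9 72 42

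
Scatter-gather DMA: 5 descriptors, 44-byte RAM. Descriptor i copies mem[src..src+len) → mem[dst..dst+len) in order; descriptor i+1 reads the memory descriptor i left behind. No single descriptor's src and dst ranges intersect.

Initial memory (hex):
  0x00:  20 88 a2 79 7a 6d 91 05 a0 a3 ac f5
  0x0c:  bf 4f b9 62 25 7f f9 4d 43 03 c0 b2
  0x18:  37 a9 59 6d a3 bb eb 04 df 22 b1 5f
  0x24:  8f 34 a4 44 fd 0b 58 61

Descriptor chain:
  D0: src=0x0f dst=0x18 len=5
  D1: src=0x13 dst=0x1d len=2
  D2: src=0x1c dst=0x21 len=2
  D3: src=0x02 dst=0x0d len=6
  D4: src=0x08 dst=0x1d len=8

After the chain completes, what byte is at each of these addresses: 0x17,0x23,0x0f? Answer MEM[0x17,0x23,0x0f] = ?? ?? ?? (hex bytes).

MEM[0x17,0x23,0x0f] = b2 79 7a

  after D0: wrote 5B at 0x18 = 62257ff94d
  after D1: wrote 2B at 0x1d = 4d43
  after D2: wrote 2B at 0x21 = 4d4d
  after D3: wrote 6B at 0x0d = a2797a6d9105
  after D4: wrote 8B at 0x1d = a0a3acf5bfa2797a
query mem[0x17]=0xb2, mem[0x23]=0x79, mem[0x0f]=0x7a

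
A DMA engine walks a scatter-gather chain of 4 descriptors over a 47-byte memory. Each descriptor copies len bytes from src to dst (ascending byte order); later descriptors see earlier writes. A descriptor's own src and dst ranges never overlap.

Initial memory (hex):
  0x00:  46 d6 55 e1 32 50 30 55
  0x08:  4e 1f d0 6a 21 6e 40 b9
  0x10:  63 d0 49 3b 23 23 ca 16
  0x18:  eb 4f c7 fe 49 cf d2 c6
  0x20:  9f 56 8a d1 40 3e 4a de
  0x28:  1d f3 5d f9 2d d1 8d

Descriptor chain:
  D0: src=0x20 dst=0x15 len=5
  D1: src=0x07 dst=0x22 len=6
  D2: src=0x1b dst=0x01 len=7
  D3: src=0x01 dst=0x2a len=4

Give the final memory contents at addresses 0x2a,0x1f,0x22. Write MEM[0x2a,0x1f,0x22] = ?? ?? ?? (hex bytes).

#0 dst[0x15+5] := {0x9f,0x56,0x8a,0xd1,0x40}
#1 dst[0x22+6] := {0x55,0x4e,0x1f,0xd0,0x6a,0x21}
#2 dst[0x01+7] := {0xfe,0x49,0xcf,0xd2,0xc6,0x9f,0x56}
#3 dst[0x2a+4] := {0xfe,0x49,0xcf,0xd2}
query mem[0x2a]=0xfe, mem[0x1f]=0xc6, mem[0x22]=0x55

MEM[0x2a,0x1f,0x22] = fe c6 55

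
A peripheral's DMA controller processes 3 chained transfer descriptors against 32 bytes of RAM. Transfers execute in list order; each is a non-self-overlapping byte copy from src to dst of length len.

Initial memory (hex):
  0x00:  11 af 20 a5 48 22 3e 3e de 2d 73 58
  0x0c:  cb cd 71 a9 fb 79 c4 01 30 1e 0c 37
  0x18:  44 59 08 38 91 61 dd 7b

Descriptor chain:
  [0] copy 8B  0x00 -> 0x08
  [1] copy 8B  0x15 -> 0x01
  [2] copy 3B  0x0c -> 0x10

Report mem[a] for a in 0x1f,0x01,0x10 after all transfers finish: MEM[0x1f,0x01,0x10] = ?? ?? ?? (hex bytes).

MEM[0x1f,0x01,0x10] = 7b 1e 48

[0] 0x00->0x08 len=8 : 11 af 20 a5 48 22 3e 3e
[1] 0x15->0x01 len=8 : 1e 0c 37 44 59 08 38 91
[2] 0x0c->0x10 len=3 : 48 22 3e
query mem[0x1f]=0x7b, mem[0x01]=0x1e, mem[0x10]=0x48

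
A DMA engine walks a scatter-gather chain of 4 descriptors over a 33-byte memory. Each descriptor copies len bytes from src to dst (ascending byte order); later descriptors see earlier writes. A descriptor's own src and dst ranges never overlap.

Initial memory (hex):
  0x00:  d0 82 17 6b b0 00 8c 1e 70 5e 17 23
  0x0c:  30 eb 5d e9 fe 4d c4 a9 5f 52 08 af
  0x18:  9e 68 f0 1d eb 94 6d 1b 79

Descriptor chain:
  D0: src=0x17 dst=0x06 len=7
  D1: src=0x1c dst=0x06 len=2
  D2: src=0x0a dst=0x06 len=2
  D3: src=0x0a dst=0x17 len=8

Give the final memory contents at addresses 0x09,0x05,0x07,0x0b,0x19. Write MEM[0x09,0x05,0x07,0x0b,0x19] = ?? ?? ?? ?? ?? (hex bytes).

#0 dst[0x06+7] := {0xaf,0x9e,0x68,0xf0,0x1d,0xeb,0x94}
#1 dst[0x06+2] := {0xeb,0x94}
#2 dst[0x06+2] := {0x1d,0xeb}
#3 dst[0x17+8] := {0x1d,0xeb,0x94,0xeb,0x5d,0xe9,0xfe,0x4d}
query mem[0x09]=0xf0, mem[0x05]=0x00, mem[0x07]=0xeb, mem[0x0b]=0xeb, mem[0x19]=0x94

MEM[0x09,0x05,0x07,0x0b,0x19] = f0 00 eb eb 94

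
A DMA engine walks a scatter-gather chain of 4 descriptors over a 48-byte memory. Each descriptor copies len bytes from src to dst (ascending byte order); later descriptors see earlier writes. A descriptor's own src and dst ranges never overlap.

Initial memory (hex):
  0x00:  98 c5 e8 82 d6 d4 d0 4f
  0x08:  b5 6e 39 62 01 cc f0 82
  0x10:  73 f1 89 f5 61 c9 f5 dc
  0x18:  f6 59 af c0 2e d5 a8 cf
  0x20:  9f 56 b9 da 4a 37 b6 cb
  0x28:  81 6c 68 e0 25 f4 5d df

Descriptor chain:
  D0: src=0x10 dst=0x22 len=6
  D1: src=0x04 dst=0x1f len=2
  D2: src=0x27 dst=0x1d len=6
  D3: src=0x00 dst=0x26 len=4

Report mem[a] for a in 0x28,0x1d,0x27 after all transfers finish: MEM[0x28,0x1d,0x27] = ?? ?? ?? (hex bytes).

MEM[0x28,0x1d,0x27] = e8 c9 c5

D0: mem[0x22..0x27] <- [73 f1 89 f5 61 c9]
D1: mem[0x1f..0x20] <- [d6 d4]
D2: mem[0x1d..0x22] <- [c9 81 6c 68 e0 25]
D3: mem[0x26..0x29] <- [98 c5 e8 82]
query mem[0x28]=0xe8, mem[0x1d]=0xc9, mem[0x27]=0xc5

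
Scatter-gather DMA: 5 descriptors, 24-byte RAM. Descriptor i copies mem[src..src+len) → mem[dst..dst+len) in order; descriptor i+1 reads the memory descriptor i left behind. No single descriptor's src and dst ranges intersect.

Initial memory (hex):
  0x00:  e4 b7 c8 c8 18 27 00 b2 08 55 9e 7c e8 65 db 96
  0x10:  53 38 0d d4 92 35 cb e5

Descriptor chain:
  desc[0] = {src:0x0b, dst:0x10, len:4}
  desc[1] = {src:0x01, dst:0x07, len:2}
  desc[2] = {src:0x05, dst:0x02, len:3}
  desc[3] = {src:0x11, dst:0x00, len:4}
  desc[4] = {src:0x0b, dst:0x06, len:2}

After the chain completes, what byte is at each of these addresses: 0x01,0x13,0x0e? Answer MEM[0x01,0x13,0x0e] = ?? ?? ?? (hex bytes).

MEM[0x01,0x13,0x0e] = 65 db db

  after D0: wrote 4B at 0x10 = 7ce865db
  after D1: wrote 2B at 0x07 = b7c8
  after D2: wrote 3B at 0x02 = 2700b7
  after D3: wrote 4B at 0x00 = e865db92
  after D4: wrote 2B at 0x06 = 7ce8
query mem[0x01]=0x65, mem[0x13]=0xdb, mem[0x0e]=0xdb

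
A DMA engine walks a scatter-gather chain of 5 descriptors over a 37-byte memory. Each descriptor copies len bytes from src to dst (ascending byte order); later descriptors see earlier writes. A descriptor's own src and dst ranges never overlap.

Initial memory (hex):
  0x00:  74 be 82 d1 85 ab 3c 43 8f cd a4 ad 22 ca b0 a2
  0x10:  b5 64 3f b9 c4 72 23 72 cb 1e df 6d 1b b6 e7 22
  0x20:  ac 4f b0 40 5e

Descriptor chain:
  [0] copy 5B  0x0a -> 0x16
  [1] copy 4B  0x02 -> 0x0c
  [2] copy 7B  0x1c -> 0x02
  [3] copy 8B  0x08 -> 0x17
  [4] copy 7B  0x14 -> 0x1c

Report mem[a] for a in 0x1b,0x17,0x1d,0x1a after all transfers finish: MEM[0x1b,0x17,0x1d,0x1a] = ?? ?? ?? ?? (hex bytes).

MEM[0x1b,0x17,0x1d,0x1a] = 82 b0 72 ad

[0] 0x0a->0x16 len=5 : a4 ad 22 ca b0
[1] 0x02->0x0c len=4 : 82 d1 85 ab
[2] 0x1c->0x02 len=7 : 1b b6 e7 22 ac 4f b0
[3] 0x08->0x17 len=8 : b0 cd a4 ad 82 d1 85 ab
[4] 0x14->0x1c len=7 : c4 72 a4 b0 cd a4 ad
query mem[0x1b]=0x82, mem[0x17]=0xb0, mem[0x1d]=0x72, mem[0x1a]=0xad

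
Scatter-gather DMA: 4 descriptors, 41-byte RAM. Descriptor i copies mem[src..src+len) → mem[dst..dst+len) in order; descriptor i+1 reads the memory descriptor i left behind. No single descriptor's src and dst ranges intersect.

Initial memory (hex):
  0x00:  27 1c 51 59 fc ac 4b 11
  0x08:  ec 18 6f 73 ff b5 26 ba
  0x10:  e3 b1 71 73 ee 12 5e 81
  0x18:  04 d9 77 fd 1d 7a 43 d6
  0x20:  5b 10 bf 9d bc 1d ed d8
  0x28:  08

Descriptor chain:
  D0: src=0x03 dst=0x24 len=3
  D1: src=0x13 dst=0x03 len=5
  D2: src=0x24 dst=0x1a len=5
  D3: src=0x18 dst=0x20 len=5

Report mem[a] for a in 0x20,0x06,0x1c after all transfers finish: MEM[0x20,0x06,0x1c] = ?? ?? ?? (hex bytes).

MEM[0x20,0x06,0x1c] = 04 5e ac

D0: mem[0x24..0x26] <- [59 fc ac]
D1: mem[0x03..0x07] <- [73 ee 12 5e 81]
D2: mem[0x1a..0x1e] <- [59 fc ac d8 08]
D3: mem[0x20..0x24] <- [04 d9 59 fc ac]
query mem[0x20]=0x04, mem[0x06]=0x5e, mem[0x1c]=0xac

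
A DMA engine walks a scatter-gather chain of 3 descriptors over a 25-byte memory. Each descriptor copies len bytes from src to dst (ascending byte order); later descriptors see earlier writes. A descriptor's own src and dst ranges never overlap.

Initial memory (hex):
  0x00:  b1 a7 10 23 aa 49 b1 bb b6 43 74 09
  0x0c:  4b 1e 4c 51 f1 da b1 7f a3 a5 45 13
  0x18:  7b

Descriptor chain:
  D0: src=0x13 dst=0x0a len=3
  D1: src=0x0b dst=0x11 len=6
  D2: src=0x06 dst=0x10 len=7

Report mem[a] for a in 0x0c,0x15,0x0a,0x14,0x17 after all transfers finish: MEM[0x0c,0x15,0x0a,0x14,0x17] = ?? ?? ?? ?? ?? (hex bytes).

MEM[0x0c,0x15,0x0a,0x14,0x17] = a5 a3 7f 7f 13

D0: mem[0x0a..0x0c] <- [7f a3 a5]
D1: mem[0x11..0x16] <- [a3 a5 1e 4c 51 f1]
D2: mem[0x10..0x16] <- [b1 bb b6 43 7f a3 a5]
query mem[0x0c]=0xa5, mem[0x15]=0xa3, mem[0x0a]=0x7f, mem[0x14]=0x7f, mem[0x17]=0x13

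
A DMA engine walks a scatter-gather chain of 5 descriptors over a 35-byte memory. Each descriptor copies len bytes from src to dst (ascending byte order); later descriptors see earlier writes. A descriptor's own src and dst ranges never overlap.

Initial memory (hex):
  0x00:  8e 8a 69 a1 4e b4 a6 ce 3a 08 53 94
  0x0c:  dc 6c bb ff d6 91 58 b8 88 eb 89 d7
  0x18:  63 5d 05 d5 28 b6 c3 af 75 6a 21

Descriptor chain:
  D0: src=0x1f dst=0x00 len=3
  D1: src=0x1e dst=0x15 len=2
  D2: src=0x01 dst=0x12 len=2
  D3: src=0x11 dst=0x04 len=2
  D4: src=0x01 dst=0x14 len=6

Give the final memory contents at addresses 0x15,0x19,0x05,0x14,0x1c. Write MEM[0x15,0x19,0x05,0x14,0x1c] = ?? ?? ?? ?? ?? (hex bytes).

  after D0: wrote 3B at 0x00 = af756a
  after D1: wrote 2B at 0x15 = c3af
  after D2: wrote 2B at 0x12 = 756a
  after D3: wrote 2B at 0x04 = 9175
  after D4: wrote 6B at 0x14 = 756aa19175a6
query mem[0x15]=0x6a, mem[0x19]=0xa6, mem[0x05]=0x75, mem[0x14]=0x75, mem[0x1c]=0x28

MEM[0x15,0x19,0x05,0x14,0x1c] = 6a a6 75 75 28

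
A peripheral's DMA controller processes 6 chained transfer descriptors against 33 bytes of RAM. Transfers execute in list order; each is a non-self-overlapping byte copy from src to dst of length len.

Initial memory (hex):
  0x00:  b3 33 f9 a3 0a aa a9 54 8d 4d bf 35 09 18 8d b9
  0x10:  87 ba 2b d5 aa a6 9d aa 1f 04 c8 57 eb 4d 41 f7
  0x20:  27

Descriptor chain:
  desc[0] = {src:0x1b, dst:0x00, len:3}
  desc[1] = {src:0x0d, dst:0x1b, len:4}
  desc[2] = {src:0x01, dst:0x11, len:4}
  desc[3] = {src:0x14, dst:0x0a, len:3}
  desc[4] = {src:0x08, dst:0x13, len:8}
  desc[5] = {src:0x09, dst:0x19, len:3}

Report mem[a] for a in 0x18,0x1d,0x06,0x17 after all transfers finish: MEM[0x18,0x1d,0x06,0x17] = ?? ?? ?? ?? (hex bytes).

MEM[0x18,0x1d,0x06,0x17] = 18 b9 a9 9d

D0: mem[0x00..0x02] <- [57 eb 4d]
D1: mem[0x1b..0x1e] <- [18 8d b9 87]
D2: mem[0x11..0x14] <- [eb 4d a3 0a]
D3: mem[0x0a..0x0c] <- [0a a6 9d]
D4: mem[0x13..0x1a] <- [8d 4d 0a a6 9d 18 8d b9]
D5: mem[0x19..0x1b] <- [4d 0a a6]
query mem[0x18]=0x18, mem[0x1d]=0xb9, mem[0x06]=0xa9, mem[0x17]=0x9d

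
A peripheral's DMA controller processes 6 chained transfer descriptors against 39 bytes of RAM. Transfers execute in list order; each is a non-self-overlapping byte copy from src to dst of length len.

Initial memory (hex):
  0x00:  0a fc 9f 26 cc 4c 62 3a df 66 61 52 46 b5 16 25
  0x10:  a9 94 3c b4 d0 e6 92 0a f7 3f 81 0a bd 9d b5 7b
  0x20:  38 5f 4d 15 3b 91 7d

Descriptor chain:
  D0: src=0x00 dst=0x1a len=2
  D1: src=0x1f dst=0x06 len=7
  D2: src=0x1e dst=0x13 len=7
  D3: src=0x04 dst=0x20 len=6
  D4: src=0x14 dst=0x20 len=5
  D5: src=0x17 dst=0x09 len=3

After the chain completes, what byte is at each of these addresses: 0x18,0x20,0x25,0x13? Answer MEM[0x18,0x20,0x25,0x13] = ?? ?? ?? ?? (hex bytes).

MEM[0x18,0x20,0x25,0x13] = 15 7b 4d b5

  after D0: wrote 2B at 0x1a = 0afc
  after D1: wrote 7B at 0x06 = 7b385f4d153b91
  after D2: wrote 7B at 0x13 = b57b385f4d153b
  after D3: wrote 6B at 0x20 = cc4c7b385f4d
  after D4: wrote 5B at 0x20 = 7b385f4d15
  after D5: wrote 3B at 0x09 = 4d153b
query mem[0x18]=0x15, mem[0x20]=0x7b, mem[0x25]=0x4d, mem[0x13]=0xb5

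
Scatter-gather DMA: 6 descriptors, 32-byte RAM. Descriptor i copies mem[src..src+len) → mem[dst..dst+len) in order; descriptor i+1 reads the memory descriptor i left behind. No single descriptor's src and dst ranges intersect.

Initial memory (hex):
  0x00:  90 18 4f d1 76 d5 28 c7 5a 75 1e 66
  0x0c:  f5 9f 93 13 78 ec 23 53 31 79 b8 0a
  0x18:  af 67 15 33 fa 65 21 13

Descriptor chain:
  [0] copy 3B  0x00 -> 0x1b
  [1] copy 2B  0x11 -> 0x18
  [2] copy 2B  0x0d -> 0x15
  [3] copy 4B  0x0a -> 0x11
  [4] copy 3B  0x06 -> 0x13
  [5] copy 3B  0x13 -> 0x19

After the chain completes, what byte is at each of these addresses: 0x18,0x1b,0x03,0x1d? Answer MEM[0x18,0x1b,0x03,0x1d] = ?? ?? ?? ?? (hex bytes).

#0 dst[0x1b+3] := {0x90,0x18,0x4f}
#1 dst[0x18+2] := {0xec,0x23}
#2 dst[0x15+2] := {0x9f,0x93}
#3 dst[0x11+4] := {0x1e,0x66,0xf5,0x9f}
#4 dst[0x13+3] := {0x28,0xc7,0x5a}
#5 dst[0x19+3] := {0x28,0xc7,0x5a}
query mem[0x18]=0xec, mem[0x1b]=0x5a, mem[0x03]=0xd1, mem[0x1d]=0x4f

MEM[0x18,0x1b,0x03,0x1d] = ec 5a d1 4f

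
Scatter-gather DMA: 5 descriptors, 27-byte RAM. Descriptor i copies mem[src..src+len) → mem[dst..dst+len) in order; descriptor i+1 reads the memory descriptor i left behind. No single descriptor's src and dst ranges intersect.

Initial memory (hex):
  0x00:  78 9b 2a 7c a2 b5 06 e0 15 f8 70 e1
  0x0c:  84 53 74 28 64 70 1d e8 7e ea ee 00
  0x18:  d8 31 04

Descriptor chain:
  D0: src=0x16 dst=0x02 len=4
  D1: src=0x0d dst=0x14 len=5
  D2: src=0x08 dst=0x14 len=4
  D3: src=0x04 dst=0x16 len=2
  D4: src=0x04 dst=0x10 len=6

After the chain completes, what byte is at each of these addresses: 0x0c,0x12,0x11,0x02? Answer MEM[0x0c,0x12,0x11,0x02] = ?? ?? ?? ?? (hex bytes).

MEM[0x0c,0x12,0x11,0x02] = 84 06 31 ee

D0: mem[0x02..0x05] <- [ee 00 d8 31]
D1: mem[0x14..0x18] <- [53 74 28 64 70]
D2: mem[0x14..0x17] <- [15 f8 70 e1]
D3: mem[0x16..0x17] <- [d8 31]
D4: mem[0x10..0x15] <- [d8 31 06 e0 15 f8]
query mem[0x0c]=0x84, mem[0x12]=0x06, mem[0x11]=0x31, mem[0x02]=0xee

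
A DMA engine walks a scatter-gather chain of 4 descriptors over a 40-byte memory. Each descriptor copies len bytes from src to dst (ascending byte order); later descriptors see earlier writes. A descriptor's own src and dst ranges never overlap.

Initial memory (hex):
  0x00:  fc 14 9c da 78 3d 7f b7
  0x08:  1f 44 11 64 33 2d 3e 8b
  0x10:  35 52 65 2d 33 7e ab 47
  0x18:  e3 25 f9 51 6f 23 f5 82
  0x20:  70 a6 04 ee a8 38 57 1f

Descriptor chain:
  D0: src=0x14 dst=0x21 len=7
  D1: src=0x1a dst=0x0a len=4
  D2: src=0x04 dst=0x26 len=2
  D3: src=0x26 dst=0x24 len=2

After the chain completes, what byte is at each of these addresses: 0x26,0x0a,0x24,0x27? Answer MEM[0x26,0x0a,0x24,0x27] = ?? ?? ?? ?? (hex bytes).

MEM[0x26,0x0a,0x24,0x27] = 78 f9 78 3d

D0: mem[0x21..0x27] <- [33 7e ab 47 e3 25 f9]
D1: mem[0x0a..0x0d] <- [f9 51 6f 23]
D2: mem[0x26..0x27] <- [78 3d]
D3: mem[0x24..0x25] <- [78 3d]
query mem[0x26]=0x78, mem[0x0a]=0xf9, mem[0x24]=0x78, mem[0x27]=0x3d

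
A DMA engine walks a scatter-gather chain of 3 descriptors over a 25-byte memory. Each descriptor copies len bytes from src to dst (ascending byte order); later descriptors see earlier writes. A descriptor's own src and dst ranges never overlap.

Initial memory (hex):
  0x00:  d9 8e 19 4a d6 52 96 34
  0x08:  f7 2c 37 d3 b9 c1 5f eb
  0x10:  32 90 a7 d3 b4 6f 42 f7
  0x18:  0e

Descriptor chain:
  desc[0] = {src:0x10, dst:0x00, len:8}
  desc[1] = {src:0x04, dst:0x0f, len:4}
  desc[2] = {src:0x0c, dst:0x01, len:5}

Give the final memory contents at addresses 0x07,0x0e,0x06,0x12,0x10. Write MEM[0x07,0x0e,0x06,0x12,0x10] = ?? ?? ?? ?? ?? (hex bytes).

MEM[0x07,0x0e,0x06,0x12,0x10] = f7 5f 42 f7 6f

D0: mem[0x00..0x07] <- [32 90 a7 d3 b4 6f 42 f7]
D1: mem[0x0f..0x12] <- [b4 6f 42 f7]
D2: mem[0x01..0x05] <- [b9 c1 5f b4 6f]
query mem[0x07]=0xf7, mem[0x0e]=0x5f, mem[0x06]=0x42, mem[0x12]=0xf7, mem[0x10]=0x6f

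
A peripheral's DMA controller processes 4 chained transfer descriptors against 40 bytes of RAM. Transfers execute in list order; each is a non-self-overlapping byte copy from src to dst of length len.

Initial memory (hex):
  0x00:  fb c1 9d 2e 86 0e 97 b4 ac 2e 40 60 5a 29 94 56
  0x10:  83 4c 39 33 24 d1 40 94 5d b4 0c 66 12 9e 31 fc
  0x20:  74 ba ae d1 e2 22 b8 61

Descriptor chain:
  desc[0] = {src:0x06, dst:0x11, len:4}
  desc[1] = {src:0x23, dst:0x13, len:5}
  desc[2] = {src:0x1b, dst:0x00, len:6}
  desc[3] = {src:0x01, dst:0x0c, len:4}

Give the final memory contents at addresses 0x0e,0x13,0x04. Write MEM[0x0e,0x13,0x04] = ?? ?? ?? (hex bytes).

D0: mem[0x11..0x14] <- [97 b4 ac 2e]
D1: mem[0x13..0x17] <- [d1 e2 22 b8 61]
D2: mem[0x00..0x05] <- [66 12 9e 31 fc 74]
D3: mem[0x0c..0x0f] <- [12 9e 31 fc]
query mem[0x0e]=0x31, mem[0x13]=0xd1, mem[0x04]=0xfc

MEM[0x0e,0x13,0x04] = 31 d1 fc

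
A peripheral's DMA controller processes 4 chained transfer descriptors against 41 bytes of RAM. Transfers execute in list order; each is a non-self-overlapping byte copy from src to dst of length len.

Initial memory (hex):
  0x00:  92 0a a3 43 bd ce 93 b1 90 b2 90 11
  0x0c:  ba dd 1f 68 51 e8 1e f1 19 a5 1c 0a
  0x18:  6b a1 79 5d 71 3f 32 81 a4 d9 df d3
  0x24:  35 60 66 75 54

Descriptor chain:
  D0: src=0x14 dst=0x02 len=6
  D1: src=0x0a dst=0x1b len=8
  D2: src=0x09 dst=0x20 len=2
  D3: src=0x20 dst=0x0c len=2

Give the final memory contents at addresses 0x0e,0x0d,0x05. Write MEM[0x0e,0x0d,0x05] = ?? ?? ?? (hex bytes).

MEM[0x0e,0x0d,0x05] = 1f 90 0a

#0 dst[0x02+6] := {0x19,0xa5,0x1c,0x0a,0x6b,0xa1}
#1 dst[0x1b+8] := {0x90,0x11,0xba,0xdd,0x1f,0x68,0x51,0xe8}
#2 dst[0x20+2] := {0xb2,0x90}
#3 dst[0x0c+2] := {0xb2,0x90}
query mem[0x0e]=0x1f, mem[0x0d]=0x90, mem[0x05]=0x0a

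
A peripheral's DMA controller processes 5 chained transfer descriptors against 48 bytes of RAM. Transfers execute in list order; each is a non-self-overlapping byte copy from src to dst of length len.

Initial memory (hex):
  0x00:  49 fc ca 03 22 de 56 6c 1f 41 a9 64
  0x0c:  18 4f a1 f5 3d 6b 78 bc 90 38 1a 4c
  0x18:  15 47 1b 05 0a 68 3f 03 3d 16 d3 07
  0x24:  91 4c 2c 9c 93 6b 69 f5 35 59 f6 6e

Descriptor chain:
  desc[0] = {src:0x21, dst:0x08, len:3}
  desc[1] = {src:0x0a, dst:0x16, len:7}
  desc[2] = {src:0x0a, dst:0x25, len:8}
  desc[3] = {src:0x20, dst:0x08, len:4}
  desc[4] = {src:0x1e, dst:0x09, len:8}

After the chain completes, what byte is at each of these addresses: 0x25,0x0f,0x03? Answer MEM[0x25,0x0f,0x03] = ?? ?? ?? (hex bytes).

MEM[0x25,0x0f,0x03] = 07 91 03

D0: mem[0x08..0x0a] <- [16 d3 07]
D1: mem[0x16..0x1c] <- [07 64 18 4f a1 f5 3d]
D2: mem[0x25..0x2c] <- [07 64 18 4f a1 f5 3d 6b]
D3: mem[0x08..0x0b] <- [3d 16 d3 07]
D4: mem[0x09..0x10] <- [3f 03 3d 16 d3 07 91 07]
query mem[0x25]=0x07, mem[0x0f]=0x91, mem[0x03]=0x03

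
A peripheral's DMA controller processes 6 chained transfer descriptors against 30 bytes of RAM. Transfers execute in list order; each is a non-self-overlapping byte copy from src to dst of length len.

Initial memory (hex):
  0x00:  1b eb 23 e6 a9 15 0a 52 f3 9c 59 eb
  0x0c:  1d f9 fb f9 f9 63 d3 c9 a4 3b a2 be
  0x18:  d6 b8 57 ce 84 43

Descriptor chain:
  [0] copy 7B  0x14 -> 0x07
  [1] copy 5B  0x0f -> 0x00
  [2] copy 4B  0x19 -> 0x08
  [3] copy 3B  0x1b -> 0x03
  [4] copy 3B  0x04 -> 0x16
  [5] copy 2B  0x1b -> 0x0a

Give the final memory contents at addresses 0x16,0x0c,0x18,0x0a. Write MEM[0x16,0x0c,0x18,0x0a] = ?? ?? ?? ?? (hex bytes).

  after D0: wrote 7B at 0x07 = a43ba2bed6b857
  after D1: wrote 5B at 0x00 = f9f963d3c9
  after D2: wrote 4B at 0x08 = b857ce84
  after D3: wrote 3B at 0x03 = ce8443
  after D4: wrote 3B at 0x16 = 84430a
  after D5: wrote 2B at 0x0a = ce84
query mem[0x16]=0x84, mem[0x0c]=0xb8, mem[0x18]=0x0a, mem[0x0a]=0xce

MEM[0x16,0x0c,0x18,0x0a] = 84 b8 0a ce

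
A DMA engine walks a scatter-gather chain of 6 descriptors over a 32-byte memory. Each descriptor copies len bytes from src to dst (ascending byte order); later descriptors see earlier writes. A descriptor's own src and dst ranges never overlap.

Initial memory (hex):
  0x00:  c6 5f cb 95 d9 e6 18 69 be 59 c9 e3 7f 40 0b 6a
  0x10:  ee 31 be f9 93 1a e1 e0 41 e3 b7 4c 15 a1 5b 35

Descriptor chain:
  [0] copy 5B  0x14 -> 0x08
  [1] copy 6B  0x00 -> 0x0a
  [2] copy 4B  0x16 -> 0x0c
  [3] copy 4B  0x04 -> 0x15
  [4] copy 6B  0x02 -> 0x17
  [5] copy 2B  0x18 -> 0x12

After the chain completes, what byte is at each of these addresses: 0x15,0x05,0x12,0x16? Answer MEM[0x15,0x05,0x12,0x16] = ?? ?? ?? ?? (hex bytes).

  after D0: wrote 5B at 0x08 = 931ae1e041
  after D1: wrote 6B at 0x0a = c65fcb95d9e6
  after D2: wrote 4B at 0x0c = e1e041e3
  after D3: wrote 4B at 0x15 = d9e61869
  after D4: wrote 6B at 0x17 = cb95d9e61869
  after D5: wrote 2B at 0x12 = 95d9
query mem[0x15]=0xd9, mem[0x05]=0xe6, mem[0x12]=0x95, mem[0x16]=0xe6

MEM[0x15,0x05,0x12,0x16] = d9 e6 95 e6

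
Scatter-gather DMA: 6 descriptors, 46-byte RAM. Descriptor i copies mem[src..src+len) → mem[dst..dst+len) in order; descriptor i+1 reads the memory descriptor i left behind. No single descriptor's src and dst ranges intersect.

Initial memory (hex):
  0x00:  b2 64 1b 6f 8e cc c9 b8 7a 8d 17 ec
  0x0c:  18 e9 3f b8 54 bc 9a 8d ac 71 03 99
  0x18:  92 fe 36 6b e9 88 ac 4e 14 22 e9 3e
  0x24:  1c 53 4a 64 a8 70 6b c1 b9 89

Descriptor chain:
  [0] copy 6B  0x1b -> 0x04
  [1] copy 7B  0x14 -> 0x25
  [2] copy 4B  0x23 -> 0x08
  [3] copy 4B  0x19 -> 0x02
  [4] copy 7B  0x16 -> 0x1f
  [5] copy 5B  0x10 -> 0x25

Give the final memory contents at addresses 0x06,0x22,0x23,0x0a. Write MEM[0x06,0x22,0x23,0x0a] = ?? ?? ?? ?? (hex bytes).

[0] 0x1b->0x04 len=6 : 6b e9 88 ac 4e 14
[1] 0x14->0x25 len=7 : ac 71 03 99 92 fe 36
[2] 0x23->0x08 len=4 : 3e 1c ac 71
[3] 0x19->0x02 len=4 : fe 36 6b e9
[4] 0x16->0x1f len=7 : 03 99 92 fe 36 6b e9
[5] 0x10->0x25 len=5 : 54 bc 9a 8d ac
query mem[0x06]=0x88, mem[0x22]=0xfe, mem[0x23]=0x36, mem[0x0a]=0xac

MEM[0x06,0x22,0x23,0x0a] = 88 fe 36 ac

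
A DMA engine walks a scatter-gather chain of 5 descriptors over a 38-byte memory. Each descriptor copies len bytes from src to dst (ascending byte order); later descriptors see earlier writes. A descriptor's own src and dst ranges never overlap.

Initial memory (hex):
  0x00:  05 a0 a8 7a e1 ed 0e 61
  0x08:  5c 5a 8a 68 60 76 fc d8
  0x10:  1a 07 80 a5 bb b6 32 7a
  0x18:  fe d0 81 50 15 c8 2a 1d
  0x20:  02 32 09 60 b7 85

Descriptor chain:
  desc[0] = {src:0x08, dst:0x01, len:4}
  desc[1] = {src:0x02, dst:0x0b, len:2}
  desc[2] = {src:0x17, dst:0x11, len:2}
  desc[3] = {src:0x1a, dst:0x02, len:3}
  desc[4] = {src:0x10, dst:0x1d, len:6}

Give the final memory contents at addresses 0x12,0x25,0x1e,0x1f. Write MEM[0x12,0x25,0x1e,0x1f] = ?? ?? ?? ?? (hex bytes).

[0] 0x08->0x01 len=4 : 5c 5a 8a 68
[1] 0x02->0x0b len=2 : 5a 8a
[2] 0x17->0x11 len=2 : 7a fe
[3] 0x1a->0x02 len=3 : 81 50 15
[4] 0x10->0x1d len=6 : 1a 7a fe a5 bb b6
query mem[0x12]=0xfe, mem[0x25]=0x85, mem[0x1e]=0x7a, mem[0x1f]=0xfe

MEM[0x12,0x25,0x1e,0x1f] = fe 85 7a fe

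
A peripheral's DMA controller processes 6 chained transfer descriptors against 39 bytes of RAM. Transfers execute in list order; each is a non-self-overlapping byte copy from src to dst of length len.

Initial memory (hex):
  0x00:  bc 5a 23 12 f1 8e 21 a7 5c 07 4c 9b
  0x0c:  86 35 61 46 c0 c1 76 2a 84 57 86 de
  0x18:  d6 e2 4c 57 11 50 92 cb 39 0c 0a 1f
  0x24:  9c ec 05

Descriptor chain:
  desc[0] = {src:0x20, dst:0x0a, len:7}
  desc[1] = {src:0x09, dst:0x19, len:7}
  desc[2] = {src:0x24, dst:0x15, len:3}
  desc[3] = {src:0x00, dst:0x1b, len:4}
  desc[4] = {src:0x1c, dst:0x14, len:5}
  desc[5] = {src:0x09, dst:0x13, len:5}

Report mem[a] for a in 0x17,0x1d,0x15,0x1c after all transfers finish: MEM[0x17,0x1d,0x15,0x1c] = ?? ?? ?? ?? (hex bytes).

  after D0: wrote 7B at 0x0a = 390c0a1f9cec05
  after D1: wrote 7B at 0x19 = 07390c0a1f9cec
  after D2: wrote 3B at 0x15 = 9cec05
  after D3: wrote 4B at 0x1b = bc5a2312
  after D4: wrote 5B at 0x14 = 5a2312ec39
  after D5: wrote 5B at 0x13 = 07390c0a1f
query mem[0x17]=0x1f, mem[0x1d]=0x23, mem[0x15]=0x0c, mem[0x1c]=0x5a

MEM[0x17,0x1d,0x15,0x1c] = 1f 23 0c 5a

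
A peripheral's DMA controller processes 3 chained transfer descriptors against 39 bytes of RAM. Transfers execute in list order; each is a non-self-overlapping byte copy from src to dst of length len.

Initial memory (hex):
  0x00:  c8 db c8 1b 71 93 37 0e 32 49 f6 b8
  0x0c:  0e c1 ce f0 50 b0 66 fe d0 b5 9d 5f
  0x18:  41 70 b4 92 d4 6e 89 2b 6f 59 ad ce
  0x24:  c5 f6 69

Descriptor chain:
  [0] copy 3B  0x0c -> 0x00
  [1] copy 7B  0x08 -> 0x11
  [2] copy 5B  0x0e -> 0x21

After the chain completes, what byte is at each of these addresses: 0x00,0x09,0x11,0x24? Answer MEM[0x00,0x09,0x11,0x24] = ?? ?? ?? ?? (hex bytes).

  after D0: wrote 3B at 0x00 = 0ec1ce
  after D1: wrote 7B at 0x11 = 3249f6b80ec1ce
  after D2: wrote 5B at 0x21 = cef0503249
query mem[0x00]=0x0e, mem[0x09]=0x49, mem[0x11]=0x32, mem[0x24]=0x32

MEM[0x00,0x09,0x11,0x24] = 0e 49 32 32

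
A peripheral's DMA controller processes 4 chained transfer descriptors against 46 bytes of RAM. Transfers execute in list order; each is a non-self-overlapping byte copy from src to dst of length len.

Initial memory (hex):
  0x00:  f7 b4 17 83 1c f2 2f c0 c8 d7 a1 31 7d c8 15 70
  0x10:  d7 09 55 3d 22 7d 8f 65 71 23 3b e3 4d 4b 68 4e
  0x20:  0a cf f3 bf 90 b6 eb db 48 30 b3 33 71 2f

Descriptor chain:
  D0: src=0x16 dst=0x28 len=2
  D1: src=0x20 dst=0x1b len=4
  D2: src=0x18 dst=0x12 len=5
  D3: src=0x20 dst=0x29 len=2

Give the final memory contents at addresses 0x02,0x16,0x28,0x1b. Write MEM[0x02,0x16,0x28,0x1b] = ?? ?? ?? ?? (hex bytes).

MEM[0x02,0x16,0x28,0x1b] = 17 cf 8f 0a

D0: mem[0x28..0x29] <- [8f 65]
D1: mem[0x1b..0x1e] <- [0a cf f3 bf]
D2: mem[0x12..0x16] <- [71 23 3b 0a cf]
D3: mem[0x29..0x2a] <- [0a cf]
query mem[0x02]=0x17, mem[0x16]=0xcf, mem[0x28]=0x8f, mem[0x1b]=0x0a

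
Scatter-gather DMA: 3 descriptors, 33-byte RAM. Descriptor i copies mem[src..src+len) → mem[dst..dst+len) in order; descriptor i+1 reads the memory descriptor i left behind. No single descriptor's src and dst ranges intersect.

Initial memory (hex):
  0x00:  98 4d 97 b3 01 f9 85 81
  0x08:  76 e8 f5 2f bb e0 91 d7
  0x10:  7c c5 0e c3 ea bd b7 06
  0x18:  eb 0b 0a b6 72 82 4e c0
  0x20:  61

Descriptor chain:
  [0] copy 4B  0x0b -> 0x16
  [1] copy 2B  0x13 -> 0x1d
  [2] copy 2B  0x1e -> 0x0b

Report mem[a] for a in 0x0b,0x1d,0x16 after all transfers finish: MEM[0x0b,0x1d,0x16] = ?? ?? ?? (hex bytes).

#0 dst[0x16+4] := {0x2f,0xbb,0xe0,0x91}
#1 dst[0x1d+2] := {0xc3,0xea}
#2 dst[0x0b+2] := {0xea,0xc0}
query mem[0x0b]=0xea, mem[0x1d]=0xc3, mem[0x16]=0x2f

MEM[0x0b,0x1d,0x16] = ea c3 2f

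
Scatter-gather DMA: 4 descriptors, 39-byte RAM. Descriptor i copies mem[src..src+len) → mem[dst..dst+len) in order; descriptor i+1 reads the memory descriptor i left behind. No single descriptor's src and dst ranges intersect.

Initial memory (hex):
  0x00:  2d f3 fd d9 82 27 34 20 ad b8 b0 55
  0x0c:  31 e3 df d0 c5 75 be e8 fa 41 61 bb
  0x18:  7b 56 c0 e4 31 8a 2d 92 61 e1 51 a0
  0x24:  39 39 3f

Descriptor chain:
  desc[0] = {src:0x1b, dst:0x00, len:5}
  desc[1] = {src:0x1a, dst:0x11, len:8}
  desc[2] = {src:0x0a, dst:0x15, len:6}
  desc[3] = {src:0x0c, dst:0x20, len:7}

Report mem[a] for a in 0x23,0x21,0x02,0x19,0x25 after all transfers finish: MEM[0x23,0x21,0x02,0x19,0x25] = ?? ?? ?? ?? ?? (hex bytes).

[0] 0x1b->0x00 len=5 : e4 31 8a 2d 92
[1] 0x1a->0x11 len=8 : c0 e4 31 8a 2d 92 61 e1
[2] 0x0a->0x15 len=6 : b0 55 31 e3 df d0
[3] 0x0c->0x20 len=7 : 31 e3 df d0 c5 c0 e4
query mem[0x23]=0xd0, mem[0x21]=0xe3, mem[0x02]=0x8a, mem[0x19]=0xdf, mem[0x25]=0xc0

MEM[0x23,0x21,0x02,0x19,0x25] = d0 e3 8a df c0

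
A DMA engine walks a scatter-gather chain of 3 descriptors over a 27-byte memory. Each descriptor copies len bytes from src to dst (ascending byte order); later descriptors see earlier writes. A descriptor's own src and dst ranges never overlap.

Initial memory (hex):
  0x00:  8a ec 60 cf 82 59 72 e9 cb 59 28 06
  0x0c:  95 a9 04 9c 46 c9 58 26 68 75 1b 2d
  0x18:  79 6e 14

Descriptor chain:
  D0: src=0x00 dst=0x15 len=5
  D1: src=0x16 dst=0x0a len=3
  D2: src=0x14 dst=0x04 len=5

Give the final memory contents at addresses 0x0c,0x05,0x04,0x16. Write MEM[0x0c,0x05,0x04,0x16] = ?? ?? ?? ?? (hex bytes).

MEM[0x0c,0x05,0x04,0x16] = cf 8a 68 ec

  after D0: wrote 5B at 0x15 = 8aec60cf82
  after D1: wrote 3B at 0x0a = ec60cf
  after D2: wrote 5B at 0x04 = 688aec60cf
query mem[0x0c]=0xcf, mem[0x05]=0x8a, mem[0x04]=0x68, mem[0x16]=0xec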